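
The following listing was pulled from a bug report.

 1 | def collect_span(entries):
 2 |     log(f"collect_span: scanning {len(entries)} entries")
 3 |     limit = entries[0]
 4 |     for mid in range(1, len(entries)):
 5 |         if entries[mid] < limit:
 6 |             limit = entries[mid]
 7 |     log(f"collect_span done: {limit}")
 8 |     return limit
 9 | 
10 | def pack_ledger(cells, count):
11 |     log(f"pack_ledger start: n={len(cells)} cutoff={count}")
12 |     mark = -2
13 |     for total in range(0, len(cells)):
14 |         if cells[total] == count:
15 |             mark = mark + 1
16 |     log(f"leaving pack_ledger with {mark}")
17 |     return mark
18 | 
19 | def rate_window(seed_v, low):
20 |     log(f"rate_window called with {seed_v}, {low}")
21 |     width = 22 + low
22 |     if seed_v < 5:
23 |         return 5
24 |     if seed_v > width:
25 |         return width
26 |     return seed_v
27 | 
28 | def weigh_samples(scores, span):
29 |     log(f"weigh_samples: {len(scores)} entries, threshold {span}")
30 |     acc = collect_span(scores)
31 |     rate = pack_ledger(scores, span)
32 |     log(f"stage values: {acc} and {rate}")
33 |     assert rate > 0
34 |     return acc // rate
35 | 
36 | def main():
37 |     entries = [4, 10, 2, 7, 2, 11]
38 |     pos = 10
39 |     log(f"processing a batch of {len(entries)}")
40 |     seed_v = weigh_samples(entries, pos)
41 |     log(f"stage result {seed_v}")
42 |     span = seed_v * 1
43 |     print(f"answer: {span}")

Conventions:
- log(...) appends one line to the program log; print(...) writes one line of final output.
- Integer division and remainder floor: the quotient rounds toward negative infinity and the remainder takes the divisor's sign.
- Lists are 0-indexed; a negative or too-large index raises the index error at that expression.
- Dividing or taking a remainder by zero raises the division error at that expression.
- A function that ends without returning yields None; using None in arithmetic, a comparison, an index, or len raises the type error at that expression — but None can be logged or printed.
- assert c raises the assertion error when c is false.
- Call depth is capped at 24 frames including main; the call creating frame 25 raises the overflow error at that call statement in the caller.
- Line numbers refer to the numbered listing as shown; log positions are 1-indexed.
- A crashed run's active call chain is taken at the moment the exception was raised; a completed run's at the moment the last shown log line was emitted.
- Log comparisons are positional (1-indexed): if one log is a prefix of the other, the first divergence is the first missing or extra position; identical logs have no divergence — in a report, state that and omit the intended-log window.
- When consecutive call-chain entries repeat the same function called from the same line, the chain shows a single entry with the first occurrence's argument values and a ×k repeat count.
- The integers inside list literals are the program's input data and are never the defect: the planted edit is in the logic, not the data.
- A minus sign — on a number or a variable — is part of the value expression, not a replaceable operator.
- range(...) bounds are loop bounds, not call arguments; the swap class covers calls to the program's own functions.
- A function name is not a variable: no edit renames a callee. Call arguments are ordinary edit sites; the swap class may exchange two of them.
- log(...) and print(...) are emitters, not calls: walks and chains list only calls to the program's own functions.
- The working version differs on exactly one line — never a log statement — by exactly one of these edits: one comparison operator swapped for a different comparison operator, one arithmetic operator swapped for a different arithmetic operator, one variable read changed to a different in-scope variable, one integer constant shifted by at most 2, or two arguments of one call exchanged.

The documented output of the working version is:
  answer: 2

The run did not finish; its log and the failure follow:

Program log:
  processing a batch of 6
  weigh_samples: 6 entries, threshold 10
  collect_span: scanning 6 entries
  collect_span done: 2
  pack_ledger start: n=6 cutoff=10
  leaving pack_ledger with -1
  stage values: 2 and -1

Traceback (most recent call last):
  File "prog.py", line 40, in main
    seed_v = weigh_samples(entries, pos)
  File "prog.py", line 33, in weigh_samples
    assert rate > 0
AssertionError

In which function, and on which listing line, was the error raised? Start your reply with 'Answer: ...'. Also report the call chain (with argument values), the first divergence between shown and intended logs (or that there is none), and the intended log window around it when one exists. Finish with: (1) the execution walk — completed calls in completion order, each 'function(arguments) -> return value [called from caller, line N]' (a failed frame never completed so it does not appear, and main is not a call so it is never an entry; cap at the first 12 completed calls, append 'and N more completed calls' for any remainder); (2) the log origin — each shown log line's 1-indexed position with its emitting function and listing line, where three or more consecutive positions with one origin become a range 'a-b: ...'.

Answer: the error was raised in weigh_samples, line 33.
Key observation: The log first diverges at position 6: the faulty run prints 'leaving pack_ledger with -1' where the working version prints 'leaving pack_ledger with 1'.
Call chain: main -> weigh_samples([4, 10, 2, 7, 2, 11], 10) (called at line 40).
First divergence: position 6; shown 'leaving pack_ledger with -1' vs intended 'leaving pack_ledger with 1'.
Intended log window:
  4: collect_span done: 2
  5: pack_ledger start: n=6 cutoff=10
  6: leaving pack_ledger with 1
  7: stage values: 2 and 1
Execution walk:
  collect_span([4, 10, 2, 7, 2, 11]) -> 2  [called from weigh_samples, line 30]
  pack_ledger([4, 10, 2, 7, 2, 11], 10) -> -1  [called from weigh_samples, line 31]
Log origins:
  1: emitted by main (line 39)
  2: emitted by weigh_samples (line 29)
  3: emitted by collect_span (line 2)
  4: emitted by collect_span (line 7)
  5: emitted by pack_ledger (line 11)
  6: emitted by pack_ledger (line 16)
  7: emitted by weigh_samples (line 32)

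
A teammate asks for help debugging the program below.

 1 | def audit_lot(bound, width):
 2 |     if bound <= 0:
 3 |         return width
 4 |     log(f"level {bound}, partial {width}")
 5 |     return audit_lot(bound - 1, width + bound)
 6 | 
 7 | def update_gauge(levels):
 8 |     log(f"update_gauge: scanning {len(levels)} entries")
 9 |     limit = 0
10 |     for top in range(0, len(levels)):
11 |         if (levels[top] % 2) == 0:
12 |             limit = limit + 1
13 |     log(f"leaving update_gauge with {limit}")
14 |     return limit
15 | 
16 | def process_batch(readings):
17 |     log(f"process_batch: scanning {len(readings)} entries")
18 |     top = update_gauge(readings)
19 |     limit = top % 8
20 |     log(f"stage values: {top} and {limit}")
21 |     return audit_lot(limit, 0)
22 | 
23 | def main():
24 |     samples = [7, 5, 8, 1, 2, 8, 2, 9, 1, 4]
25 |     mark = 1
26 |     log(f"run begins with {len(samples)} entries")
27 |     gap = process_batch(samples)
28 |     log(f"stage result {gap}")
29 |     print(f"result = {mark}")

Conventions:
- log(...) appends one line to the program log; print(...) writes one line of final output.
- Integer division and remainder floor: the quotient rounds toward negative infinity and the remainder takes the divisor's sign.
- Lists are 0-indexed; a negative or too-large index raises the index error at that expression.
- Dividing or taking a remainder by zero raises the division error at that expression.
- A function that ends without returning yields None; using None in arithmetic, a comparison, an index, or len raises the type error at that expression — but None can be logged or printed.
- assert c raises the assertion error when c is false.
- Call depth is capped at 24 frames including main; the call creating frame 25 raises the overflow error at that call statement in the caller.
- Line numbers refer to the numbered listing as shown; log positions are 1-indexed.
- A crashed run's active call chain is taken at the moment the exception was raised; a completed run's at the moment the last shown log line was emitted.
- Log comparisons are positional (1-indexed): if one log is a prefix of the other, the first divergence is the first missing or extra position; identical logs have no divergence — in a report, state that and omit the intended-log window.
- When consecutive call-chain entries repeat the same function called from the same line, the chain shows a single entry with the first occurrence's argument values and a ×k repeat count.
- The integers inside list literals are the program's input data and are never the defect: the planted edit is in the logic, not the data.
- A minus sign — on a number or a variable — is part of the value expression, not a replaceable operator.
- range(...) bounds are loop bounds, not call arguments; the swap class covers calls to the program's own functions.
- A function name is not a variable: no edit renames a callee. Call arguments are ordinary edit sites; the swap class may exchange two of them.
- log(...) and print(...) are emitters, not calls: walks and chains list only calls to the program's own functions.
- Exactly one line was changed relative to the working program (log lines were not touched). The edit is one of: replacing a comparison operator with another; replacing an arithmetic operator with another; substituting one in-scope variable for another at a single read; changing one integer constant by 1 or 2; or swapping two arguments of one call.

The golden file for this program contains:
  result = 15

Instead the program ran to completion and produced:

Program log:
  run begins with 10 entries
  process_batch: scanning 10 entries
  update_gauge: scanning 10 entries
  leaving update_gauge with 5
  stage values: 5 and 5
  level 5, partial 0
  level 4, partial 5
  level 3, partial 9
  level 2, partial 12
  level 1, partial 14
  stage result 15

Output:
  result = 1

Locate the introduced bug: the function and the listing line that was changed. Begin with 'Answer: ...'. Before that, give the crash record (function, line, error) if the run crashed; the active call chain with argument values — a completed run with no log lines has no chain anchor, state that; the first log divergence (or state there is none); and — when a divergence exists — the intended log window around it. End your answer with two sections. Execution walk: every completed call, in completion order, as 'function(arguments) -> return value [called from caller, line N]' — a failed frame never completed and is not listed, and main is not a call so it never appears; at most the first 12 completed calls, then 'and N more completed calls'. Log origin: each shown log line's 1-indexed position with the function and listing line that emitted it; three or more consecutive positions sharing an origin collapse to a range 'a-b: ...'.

Answer: the defect is in main at line 29.
Key fact: Every logged value matches the working version; the printed result is what differs.
Call chain: main.
First divergence: none; the two logs match at every position.
Execution walk:
  update_gauge([7, 5, 8, 1, 2, 8, 2, 9, 1, 4]) -> 5  [called from process_batch, line 18]
  audit_lot(0, 15) -> 15  [called from audit_lot, line 5]
  audit_lot(1, 14) -> 15  [called from audit_lot, line 5]
  audit_lot(2, 12) -> 15  [called from audit_lot, line 5]
  audit_lot(3, 9) -> 15  [called from audit_lot, line 5]
  audit_lot(4, 5) -> 15  [called from audit_lot, line 5]
  audit_lot(5, 0) -> 15  [called from process_batch, line 21]
  process_batch([7, 5, 8, 1, 2, 8, 2, 9, 1, 4]) -> 15  [called from main, line 27]
Log line origins:
  1: from main, line 26
  2: from process_batch, line 17
  3: from update_gauge, line 8
  4: from update_gauge, line 13
  5: from process_batch, line 20
  6-10: from audit_lot, line 4
  11: from main, line 28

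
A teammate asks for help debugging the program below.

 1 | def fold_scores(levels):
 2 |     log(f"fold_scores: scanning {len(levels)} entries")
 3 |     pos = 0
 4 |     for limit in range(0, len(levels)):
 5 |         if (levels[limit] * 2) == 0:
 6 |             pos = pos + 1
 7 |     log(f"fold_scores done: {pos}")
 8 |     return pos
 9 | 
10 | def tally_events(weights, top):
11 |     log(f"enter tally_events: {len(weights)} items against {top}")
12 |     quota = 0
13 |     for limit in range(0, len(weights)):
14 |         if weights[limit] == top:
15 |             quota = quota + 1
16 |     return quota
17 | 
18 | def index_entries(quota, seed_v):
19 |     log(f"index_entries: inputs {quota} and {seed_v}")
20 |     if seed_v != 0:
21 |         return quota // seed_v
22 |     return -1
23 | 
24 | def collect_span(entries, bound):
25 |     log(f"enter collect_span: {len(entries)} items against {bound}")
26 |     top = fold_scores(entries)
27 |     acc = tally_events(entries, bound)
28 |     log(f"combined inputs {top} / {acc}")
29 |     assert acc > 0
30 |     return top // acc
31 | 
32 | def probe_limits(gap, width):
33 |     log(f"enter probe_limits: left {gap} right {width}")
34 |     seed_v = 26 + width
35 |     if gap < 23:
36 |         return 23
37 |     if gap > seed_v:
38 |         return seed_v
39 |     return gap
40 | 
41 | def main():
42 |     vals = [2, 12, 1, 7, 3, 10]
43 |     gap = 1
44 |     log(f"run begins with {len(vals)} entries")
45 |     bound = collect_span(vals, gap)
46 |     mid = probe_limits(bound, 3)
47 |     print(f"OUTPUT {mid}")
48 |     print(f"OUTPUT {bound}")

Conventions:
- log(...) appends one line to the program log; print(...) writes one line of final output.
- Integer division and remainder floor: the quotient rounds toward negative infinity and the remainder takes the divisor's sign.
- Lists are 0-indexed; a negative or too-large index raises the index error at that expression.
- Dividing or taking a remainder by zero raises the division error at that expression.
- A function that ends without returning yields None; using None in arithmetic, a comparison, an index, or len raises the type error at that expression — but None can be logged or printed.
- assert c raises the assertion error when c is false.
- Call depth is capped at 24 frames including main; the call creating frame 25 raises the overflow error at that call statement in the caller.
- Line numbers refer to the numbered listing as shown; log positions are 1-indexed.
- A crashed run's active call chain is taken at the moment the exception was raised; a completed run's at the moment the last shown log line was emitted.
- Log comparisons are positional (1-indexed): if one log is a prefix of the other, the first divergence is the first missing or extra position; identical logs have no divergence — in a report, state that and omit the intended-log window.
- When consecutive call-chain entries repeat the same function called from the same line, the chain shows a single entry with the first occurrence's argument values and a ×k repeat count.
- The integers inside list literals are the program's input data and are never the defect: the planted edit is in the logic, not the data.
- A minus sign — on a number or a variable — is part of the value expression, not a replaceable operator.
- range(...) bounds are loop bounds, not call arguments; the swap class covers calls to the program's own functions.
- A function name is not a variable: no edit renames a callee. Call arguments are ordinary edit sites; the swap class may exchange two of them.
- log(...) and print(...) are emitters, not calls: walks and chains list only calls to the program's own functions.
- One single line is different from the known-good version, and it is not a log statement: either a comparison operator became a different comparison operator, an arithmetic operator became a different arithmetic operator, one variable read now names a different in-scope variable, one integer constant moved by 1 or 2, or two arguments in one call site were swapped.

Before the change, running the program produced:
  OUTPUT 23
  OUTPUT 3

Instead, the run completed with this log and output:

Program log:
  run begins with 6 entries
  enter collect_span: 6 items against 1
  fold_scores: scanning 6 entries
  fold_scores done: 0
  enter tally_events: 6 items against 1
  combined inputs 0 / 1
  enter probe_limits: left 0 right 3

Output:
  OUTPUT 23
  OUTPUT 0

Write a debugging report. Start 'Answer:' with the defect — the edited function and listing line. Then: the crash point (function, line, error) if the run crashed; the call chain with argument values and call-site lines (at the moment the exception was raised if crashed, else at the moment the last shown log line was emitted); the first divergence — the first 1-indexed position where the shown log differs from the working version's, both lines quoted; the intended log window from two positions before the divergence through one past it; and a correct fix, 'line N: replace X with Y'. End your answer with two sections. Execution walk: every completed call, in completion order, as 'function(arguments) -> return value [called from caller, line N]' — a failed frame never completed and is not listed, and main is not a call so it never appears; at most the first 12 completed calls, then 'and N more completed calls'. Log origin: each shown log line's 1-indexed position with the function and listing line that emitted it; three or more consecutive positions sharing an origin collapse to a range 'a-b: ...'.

Answer: the defect is in fold_scores at line 5.
Core observation: The log first diverges at position 4: the faulty run prints 'fold_scores done: 0' where the working version prints 'fold_scores done: 3'.
Call chain: main -> probe_limits(0, 3) (called at line 46).
First divergence: position 4 — shown 'fold_scores done: 0', intended 'fold_scores done: 3'.
Intended log window:
  2: enter collect_span: 6 items against 1
  3: fold_scores: scanning 6 entries
  4: fold_scores done: 3
  5: enter tally_events: 6 items against 1
Execution walk:
  fold_scores([2, 12, 1, 7, 3, 10]) -> 0  [called from collect_span, line 26]
  tally_events([2, 12, 1, 7, 3, 10], 1) -> 1  [called from collect_span, line 27]
  collect_span([2, 12, 1, 7, 3, 10], 1) -> 0  [called from main, line 45]
  probe_limits(0, 3) -> 23  [called from main, line 46]
Log line origins:
  1: logged in main at line 44
  2: logged in collect_span at line 25
  3: logged in fold_scores at line 2
  4: logged in fold_scores at line 7
  5: logged in tally_events at line 11
  6: logged in collect_span at line 28
  7: logged in probe_limits at line 33
A correct fix: line 5: replace `*` with `%`.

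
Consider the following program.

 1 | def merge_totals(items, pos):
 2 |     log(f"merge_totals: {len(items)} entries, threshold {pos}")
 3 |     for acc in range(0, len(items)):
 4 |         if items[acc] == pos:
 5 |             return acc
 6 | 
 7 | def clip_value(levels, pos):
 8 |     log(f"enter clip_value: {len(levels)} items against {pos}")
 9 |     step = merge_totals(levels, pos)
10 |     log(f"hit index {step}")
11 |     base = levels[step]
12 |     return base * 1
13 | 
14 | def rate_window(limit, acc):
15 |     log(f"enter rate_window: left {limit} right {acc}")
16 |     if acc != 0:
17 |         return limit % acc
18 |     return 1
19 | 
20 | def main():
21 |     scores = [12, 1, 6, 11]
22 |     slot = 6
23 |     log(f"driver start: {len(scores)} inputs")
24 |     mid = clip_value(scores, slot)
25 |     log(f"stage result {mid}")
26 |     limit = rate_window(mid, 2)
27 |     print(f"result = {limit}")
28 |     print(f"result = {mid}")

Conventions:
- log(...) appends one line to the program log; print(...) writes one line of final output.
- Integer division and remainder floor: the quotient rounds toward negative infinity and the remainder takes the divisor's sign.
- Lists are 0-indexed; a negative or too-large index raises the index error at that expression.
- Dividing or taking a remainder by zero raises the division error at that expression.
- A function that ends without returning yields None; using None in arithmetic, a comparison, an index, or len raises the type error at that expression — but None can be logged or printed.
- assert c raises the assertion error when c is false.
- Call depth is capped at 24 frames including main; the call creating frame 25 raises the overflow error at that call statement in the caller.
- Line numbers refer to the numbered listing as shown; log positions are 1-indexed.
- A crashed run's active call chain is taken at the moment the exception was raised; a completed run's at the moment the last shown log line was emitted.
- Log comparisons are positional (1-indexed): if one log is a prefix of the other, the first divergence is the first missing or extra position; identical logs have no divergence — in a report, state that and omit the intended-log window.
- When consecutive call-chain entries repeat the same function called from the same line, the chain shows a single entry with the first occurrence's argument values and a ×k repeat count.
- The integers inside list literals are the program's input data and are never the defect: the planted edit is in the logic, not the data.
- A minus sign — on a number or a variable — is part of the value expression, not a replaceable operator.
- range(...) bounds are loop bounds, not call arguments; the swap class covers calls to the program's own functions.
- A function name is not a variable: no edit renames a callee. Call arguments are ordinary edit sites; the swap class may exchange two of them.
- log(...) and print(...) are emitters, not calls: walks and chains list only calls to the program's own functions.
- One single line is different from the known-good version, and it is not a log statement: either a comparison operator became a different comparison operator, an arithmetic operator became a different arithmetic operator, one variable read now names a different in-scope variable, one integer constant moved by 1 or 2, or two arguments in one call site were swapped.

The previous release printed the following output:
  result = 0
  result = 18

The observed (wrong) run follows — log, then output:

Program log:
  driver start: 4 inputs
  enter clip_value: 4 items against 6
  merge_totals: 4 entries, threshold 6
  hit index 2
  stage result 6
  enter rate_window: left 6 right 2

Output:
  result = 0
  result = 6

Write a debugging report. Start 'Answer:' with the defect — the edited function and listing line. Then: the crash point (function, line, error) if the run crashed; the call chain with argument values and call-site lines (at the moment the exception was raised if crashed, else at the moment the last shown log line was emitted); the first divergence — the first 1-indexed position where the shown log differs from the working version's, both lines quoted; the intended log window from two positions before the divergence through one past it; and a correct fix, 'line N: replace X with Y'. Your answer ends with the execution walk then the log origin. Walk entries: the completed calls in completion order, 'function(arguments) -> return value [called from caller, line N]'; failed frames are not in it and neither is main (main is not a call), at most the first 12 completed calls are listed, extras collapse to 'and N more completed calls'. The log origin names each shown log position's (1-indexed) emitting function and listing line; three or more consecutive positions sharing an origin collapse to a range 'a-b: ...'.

Answer: the defect is in clip_value at line 12.
Key observation: At log position 5 the runs split — shown 'stage result 6', but the working version logs 'stage result 18'.
Call chain: main -> rate_window(6, 2) (called at line 26).
First divergence: position 5; shown 'stage result 6' vs intended 'stage result 18'.
Intended log window:
  3: merge_totals: 4 entries, threshold 6
  4: hit index 2
  5: stage result 18
  6: enter rate_window: left 18 right 2
Execution walk:
  merge_totals([12, 1, 6, 11], 6) -> 2  [called from clip_value, line 9]
  clip_value([12, 1, 6, 11], 6) -> 6  [called from main, line 24]
  rate_window(6, 2) -> 0  [called from main, line 26]
Log origin:
  1: from main, line 23
  2: from clip_value, line 8
  3: from merge_totals, line 2
  4: from clip_value, line 10
  5: from main, line 25
  6: from rate_window, line 15
A correct fix: line 12: replace `1` with `3`.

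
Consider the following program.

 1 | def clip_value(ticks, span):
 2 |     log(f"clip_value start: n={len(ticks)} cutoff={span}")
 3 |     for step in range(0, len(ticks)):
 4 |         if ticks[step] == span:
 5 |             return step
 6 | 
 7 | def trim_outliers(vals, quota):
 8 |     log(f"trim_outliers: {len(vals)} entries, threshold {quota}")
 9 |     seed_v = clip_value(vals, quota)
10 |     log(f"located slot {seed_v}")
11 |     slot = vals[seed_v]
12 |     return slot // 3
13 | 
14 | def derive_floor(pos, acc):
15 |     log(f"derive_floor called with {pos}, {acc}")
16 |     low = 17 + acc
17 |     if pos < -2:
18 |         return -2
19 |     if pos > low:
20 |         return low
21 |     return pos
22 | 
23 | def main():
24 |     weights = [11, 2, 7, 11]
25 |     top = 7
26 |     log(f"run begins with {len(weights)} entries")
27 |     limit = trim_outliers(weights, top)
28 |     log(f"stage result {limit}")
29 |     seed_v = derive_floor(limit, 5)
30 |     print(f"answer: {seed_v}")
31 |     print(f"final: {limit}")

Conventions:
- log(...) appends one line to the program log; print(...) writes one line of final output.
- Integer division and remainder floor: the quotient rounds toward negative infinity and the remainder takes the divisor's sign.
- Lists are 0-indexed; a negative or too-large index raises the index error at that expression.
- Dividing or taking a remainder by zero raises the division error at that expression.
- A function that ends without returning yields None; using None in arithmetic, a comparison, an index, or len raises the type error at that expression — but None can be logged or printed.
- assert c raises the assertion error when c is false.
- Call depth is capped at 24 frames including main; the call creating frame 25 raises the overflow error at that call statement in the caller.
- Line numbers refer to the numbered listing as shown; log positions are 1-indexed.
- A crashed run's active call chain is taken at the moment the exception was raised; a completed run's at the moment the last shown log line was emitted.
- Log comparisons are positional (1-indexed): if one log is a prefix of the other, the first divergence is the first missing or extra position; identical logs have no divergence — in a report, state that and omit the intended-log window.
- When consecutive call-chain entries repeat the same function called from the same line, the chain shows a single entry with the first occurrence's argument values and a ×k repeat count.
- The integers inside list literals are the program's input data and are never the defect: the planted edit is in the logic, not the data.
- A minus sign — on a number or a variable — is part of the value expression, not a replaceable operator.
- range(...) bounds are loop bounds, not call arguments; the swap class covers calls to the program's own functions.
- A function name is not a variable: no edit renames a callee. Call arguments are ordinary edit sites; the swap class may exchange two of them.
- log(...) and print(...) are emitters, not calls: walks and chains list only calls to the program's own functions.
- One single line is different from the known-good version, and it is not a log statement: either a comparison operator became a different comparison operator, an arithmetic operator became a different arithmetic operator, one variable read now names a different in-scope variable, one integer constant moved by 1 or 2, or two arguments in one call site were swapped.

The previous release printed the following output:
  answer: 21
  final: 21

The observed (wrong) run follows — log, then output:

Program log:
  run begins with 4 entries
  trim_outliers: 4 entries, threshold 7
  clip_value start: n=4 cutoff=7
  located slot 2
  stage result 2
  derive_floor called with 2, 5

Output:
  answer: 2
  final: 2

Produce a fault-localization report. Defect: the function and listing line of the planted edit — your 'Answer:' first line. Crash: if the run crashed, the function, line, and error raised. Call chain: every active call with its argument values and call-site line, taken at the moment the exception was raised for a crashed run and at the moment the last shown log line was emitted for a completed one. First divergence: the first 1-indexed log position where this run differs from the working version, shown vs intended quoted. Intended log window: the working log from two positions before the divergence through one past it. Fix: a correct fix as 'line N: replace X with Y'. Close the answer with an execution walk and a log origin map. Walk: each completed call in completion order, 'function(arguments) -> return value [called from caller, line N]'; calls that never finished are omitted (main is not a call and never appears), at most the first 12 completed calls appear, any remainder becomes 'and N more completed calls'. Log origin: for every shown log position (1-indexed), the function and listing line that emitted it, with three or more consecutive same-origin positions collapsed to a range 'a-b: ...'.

Answer: the defect is in trim_outliers at line 12.
Core observation: At log position 5 the runs split — shown 'stage result 2', but the working version logs 'stage result 21'.
Call chain: main -> derive_floor(2, 5) (called at line 29).
First divergence: at position 5 the run shows 'stage result 2' where the working version logs 'stage result 21'.
Intended log window:
  3: clip_value start: n=4 cutoff=7
  4: located slot 2
  5: stage result 21
  6: derive_floor called with 21, 5
Execution walk:
  clip_value([11, 2, 7, 11], 7) -> 2  [called from trim_outliers, line 9]
  trim_outliers([11, 2, 7, 11], 7) -> 2  [called from main, line 27]
  derive_floor(2, 5) -> 2  [called from main, line 29]
Log line origins:
  1 — main, line 26
  2 — trim_outliers, line 8
  3 — clip_value, line 2
  4 — trim_outliers, line 10
  5 — main, line 28
  6 — derive_floor, line 15
A correct fix: line 12: replace `//` with `*`.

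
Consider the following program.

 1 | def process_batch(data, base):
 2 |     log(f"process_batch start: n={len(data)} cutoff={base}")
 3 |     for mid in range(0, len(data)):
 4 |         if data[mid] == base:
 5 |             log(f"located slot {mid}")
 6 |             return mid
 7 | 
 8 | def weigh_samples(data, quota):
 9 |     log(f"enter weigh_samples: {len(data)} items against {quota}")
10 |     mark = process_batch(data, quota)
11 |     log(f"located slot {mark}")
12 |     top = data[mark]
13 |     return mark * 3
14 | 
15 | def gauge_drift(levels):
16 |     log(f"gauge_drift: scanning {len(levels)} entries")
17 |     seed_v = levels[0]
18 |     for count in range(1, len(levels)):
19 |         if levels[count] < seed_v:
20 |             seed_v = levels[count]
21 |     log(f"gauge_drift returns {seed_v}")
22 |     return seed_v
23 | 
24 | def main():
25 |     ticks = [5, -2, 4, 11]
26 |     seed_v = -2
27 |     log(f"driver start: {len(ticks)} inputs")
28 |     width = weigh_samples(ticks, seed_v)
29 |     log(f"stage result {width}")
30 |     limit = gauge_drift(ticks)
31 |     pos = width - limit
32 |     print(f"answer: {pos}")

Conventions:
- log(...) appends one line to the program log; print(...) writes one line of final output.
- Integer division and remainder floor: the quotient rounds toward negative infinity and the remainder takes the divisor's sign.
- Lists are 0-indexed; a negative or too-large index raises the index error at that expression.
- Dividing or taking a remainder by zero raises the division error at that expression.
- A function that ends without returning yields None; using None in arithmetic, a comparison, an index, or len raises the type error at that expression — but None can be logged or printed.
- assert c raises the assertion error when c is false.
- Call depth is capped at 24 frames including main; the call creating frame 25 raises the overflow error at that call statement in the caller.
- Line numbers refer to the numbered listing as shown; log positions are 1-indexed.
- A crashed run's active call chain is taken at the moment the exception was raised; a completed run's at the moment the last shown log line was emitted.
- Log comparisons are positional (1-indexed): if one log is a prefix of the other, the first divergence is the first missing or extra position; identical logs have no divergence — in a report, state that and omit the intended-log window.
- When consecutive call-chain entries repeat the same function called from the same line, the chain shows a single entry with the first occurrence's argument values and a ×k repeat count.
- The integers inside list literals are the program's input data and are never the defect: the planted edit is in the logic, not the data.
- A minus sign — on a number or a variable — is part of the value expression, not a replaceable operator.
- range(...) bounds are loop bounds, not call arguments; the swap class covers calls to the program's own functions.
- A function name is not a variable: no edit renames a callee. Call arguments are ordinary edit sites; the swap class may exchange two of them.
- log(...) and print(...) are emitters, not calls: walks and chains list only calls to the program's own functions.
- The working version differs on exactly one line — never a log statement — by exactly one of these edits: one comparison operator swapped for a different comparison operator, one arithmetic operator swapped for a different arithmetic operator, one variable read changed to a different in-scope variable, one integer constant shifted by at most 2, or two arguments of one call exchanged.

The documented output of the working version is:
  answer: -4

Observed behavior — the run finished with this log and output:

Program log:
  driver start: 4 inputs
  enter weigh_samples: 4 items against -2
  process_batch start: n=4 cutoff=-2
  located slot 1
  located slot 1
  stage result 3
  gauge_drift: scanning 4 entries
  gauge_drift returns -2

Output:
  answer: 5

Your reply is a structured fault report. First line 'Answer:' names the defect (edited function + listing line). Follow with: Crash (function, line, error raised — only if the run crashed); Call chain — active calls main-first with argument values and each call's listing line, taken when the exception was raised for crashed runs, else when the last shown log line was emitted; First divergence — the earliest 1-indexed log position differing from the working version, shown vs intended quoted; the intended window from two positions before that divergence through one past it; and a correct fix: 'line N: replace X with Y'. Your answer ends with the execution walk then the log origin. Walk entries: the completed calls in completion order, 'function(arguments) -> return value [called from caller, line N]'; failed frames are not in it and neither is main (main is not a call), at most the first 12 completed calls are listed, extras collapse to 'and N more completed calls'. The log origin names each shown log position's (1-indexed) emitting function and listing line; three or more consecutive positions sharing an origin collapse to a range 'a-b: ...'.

Answer: the defect is in weigh_samples at line 13.
Key observation: The earliest visible damage is log position 6 — 'stage result 3' rather than the intended 'stage result -6'.
Call chain: main -> gauge_drift([5, -2, 4, 11]) (called at line 30).
First divergence: at position 6 the run shows 'stage result 3' where the working version logs 'stage result -6'.
Intended log window:
  4: located slot 1
  5: located slot 1
  6: stage result -6
  7: gauge_drift: scanning 4 entries
Execution walk:
  process_batch([5, -2, 4, 11], -2) -> 1  [called from weigh_samples, line 10]
  weigh_samples([5, -2, 4, 11], -2) -> 3  [called from main, line 28]
  gauge_drift([5, -2, 4, 11]) -> -2  [called from main, line 30]
Log origins:
  1: logged in main at line 27
  2: logged in weigh_samples at line 9
  3: logged in process_batch at line 2
  4: logged in process_batch at line 5
  5: logged in weigh_samples at line 11
  6: logged in main at line 29
  7: logged in gauge_drift at line 16
  8: logged in gauge_drift at line 21
A correct fix: line 13: replace `mark` with `top`.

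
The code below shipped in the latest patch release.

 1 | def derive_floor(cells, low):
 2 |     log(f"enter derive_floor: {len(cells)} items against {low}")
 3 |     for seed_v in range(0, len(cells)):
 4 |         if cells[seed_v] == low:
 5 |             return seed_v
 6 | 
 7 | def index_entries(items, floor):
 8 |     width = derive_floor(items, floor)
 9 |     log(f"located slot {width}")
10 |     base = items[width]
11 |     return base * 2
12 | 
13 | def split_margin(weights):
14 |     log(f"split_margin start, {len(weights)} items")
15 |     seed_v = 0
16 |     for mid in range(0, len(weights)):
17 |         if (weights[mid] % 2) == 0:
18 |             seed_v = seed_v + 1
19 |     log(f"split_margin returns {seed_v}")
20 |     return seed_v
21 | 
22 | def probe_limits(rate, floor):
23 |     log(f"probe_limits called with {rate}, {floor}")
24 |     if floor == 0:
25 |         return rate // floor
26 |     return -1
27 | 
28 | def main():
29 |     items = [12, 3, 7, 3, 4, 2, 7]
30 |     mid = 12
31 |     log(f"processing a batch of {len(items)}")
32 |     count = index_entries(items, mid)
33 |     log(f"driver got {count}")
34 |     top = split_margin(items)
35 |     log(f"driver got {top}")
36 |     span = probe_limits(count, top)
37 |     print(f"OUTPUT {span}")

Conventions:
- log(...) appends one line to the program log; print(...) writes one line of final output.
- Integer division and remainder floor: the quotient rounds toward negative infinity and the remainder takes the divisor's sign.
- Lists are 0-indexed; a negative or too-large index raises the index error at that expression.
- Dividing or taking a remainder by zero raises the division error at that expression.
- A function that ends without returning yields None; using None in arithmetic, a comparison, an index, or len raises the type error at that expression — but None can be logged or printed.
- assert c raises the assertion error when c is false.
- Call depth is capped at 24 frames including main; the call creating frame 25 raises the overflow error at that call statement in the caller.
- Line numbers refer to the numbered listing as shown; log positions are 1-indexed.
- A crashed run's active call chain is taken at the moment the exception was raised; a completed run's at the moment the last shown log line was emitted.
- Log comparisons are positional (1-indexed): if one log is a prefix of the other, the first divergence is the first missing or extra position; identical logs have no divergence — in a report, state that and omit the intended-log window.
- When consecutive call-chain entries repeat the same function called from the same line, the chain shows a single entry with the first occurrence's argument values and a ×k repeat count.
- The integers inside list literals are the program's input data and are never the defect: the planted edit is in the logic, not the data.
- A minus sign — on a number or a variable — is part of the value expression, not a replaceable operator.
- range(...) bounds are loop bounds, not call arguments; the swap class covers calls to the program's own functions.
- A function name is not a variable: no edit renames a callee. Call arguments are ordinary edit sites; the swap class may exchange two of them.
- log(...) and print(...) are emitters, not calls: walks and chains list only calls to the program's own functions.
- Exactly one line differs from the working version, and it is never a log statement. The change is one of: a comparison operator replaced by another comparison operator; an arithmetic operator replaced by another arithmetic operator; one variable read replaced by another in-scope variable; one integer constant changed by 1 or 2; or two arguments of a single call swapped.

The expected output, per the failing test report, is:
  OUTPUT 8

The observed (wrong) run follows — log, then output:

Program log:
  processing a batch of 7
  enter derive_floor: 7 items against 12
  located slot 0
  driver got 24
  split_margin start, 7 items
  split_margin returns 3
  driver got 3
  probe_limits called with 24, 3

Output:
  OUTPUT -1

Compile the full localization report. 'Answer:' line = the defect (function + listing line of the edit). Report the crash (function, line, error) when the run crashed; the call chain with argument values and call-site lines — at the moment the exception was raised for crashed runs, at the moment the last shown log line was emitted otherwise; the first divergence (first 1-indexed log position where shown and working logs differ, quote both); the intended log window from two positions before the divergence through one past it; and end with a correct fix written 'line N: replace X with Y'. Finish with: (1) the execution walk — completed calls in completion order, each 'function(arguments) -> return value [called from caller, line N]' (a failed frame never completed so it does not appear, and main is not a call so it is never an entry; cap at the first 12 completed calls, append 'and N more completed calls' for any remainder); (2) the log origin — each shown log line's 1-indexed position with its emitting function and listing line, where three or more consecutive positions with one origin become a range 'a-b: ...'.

Answer: the defect is in probe_limits at line 24.
The tell: The two runs log identically and part ways only at the printed values.
Call chain: main -> probe_limits(24, 3) (called at line 36).
First divergence: none; the two logs match at every position.
Execution walk:
  derive_floor([12, 3, 7, 3, 4, 2, 7], 12) -> 0  [called from index_entries, line 8]
  index_entries([12, 3, 7, 3, 4, 2, 7], 12) -> 24  [called from main, line 32]
  split_margin([12, 3, 7, 3, 4, 2, 7]) -> 3  [called from main, line 34]
  probe_limits(24, 3) -> -1  [called from main, line 36]
Log origins:
  1: from main, line 31
  2: from derive_floor, line 2
  3: from index_entries, line 9
  4: from main, line 33
  5: from split_margin, line 14
  6: from split_margin, line 19
  7: from main, line 35
  8: from probe_limits, line 23
A correct fix: line 24: replace `==` with `!=`.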